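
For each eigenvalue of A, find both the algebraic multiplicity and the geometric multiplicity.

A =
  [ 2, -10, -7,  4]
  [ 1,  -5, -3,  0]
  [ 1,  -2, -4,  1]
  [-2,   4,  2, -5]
λ = -3: alg = 4, geom = 2

Step 1 — factor the characteristic polynomial to read off the algebraic multiplicities:
  χ_A(x) = (x + 3)^4

Step 2 — compute geometric multiplicities via the rank-nullity identity g(λ) = n − rank(A − λI):
  rank(A − (-3)·I) = 2, so dim ker(A − (-3)·I) = n − 2 = 2

Summary:
  λ = -3: algebraic multiplicity = 4, geometric multiplicity = 2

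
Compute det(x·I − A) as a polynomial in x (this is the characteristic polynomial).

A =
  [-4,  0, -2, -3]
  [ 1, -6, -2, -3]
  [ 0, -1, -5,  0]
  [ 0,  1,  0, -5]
x^4 + 20*x^3 + 150*x^2 + 500*x + 625

Expanding det(x·I − A) (e.g. by cofactor expansion or by noting that A is similar to its Jordan form J, which has the same characteristic polynomial as A) gives
  χ_A(x) = x^4 + 20*x^3 + 150*x^2 + 500*x + 625
which factors as (x + 5)^4. The eigenvalues (with algebraic multiplicities) are λ = -5 with multiplicity 4.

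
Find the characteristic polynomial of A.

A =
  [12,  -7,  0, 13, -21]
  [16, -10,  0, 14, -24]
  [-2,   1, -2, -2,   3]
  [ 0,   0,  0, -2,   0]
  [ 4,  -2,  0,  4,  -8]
x^5 + 10*x^4 + 40*x^3 + 80*x^2 + 80*x + 32

Expanding det(x·I − A) (e.g. by cofactor expansion or by noting that A is similar to its Jordan form J, which has the same characteristic polynomial as A) gives
  χ_A(x) = x^5 + 10*x^4 + 40*x^3 + 80*x^2 + 80*x + 32
which factors as (x + 2)^5. The eigenvalues (with algebraic multiplicities) are λ = -2 with multiplicity 5.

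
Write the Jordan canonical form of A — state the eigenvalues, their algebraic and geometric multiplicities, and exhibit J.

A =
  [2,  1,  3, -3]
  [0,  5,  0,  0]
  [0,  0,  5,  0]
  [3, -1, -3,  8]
J_2(5) ⊕ J_1(5) ⊕ J_1(5)

The characteristic polynomial is
  det(x·I − A) = x^4 - 20*x^3 + 150*x^2 - 500*x + 625 = (x - 5)^4

Eigenvalues and multiplicities (the geometric multiplicity of λ is n − rank(A − λI), which equals the number of Jordan blocks for λ):
  λ = 5: algebraic multiplicity = 4, geometric multiplicity = 3

Determining the block sizes for each eigenvalue:
  λ = 5: 3 blocks summing to 4 forces exactly one block of size 2 and the rest size 1 → block sizes [2, 1, 1]

Assembling the blocks gives a Jordan form
J =
  [5, 1, 0, 0]
  [0, 5, 0, 0]
  [0, 0, 5, 0]
  [0, 0, 0, 5]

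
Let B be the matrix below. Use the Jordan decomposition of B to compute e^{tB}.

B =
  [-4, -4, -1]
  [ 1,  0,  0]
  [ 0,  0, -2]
e^{tB} =
  [-2*t*exp(-2*t) + exp(-2*t), -4*t*exp(-2*t), t^2*exp(-2*t) - t*exp(-2*t)]
  [t*exp(-2*t), 2*t*exp(-2*t) + exp(-2*t), -t^2*exp(-2*t)/2]
  [0, 0, exp(-2*t)]

Strategy: write B = P · J · P⁻¹ where J is a Jordan canonical form, so e^{tB} = P · e^{tJ} · P⁻¹, and e^{tJ} can be computed block-by-block.

B has Jordan form
J =
  [-2,  1,  0]
  [ 0, -2,  1]
  [ 0,  0, -2]
(up to reordering of blocks).

Per-block formulas:
  For a 3×3 Jordan block J_3(-2): exp(t · J_3(-2)) = e^(-2t)·(I + t·N + (t^2/2)·N^2), where N is the 3×3 nilpotent shift.

After assembling e^{tJ} and conjugating by P, we get:

e^{tB} =
  [-2*t*exp(-2*t) + exp(-2*t), -4*t*exp(-2*t), t^2*exp(-2*t) - t*exp(-2*t)]
  [t*exp(-2*t), 2*t*exp(-2*t) + exp(-2*t), -t^2*exp(-2*t)/2]
  [0, 0, exp(-2*t)]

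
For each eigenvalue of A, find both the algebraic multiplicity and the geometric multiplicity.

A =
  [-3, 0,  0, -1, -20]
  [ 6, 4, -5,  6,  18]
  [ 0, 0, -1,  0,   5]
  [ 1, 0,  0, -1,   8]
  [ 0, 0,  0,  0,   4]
λ = -2: alg = 2, geom = 1; λ = -1: alg = 1, geom = 1; λ = 4: alg = 2, geom = 1

Step 1 — factor the characteristic polynomial to read off the algebraic multiplicities:
  χ_A(x) = (x - 4)^2*(x + 1)*(x + 2)^2

Step 2 — compute geometric multiplicities via the rank-nullity identity g(λ) = n − rank(A − λI):
  rank(A − (-2)·I) = 4, so dim ker(A − (-2)·I) = n − 4 = 1
  rank(A − (-1)·I) = 4, so dim ker(A − (-1)·I) = n − 4 = 1
  rank(A − (4)·I) = 4, so dim ker(A − (4)·I) = n − 4 = 1

Summary:
  λ = -2: algebraic multiplicity = 2, geometric multiplicity = 1
  λ = -1: algebraic multiplicity = 1, geometric multiplicity = 1
  λ = 4: algebraic multiplicity = 2, geometric multiplicity = 1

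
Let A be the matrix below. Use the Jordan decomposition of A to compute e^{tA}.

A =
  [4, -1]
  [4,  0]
e^{tA} =
  [2*t*exp(2*t) + exp(2*t), -t*exp(2*t)]
  [4*t*exp(2*t), -2*t*exp(2*t) + exp(2*t)]

Strategy: write A = P · J · P⁻¹ where J is a Jordan canonical form, so e^{tA} = P · e^{tJ} · P⁻¹, and e^{tJ} can be computed block-by-block.

A has Jordan form
J =
  [2, 1]
  [0, 2]
(up to reordering of blocks).

Per-block formulas:
  For a 2×2 Jordan block J_2(2): exp(t · J_2(2)) = e^(2t)·(I + t·N), where N is the 2×2 nilpotent shift.

After assembling e^{tJ} and conjugating by P, we get:

e^{tA} =
  [2*t*exp(2*t) + exp(2*t), -t*exp(2*t)]
  [4*t*exp(2*t), -2*t*exp(2*t) + exp(2*t)]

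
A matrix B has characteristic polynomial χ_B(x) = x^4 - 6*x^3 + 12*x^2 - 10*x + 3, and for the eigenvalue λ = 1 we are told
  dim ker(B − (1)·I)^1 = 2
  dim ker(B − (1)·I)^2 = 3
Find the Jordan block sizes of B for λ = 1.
Block sizes for λ = 1: [2, 1]

From the dimensions of kernels of powers, the number of Jordan blocks of size at least j is d_j − d_{j−1} where d_j = dim ker(N^j) (with d_0 = 0). Computing the differences gives [2, 1].
The number of blocks of size exactly k is (#blocks of size ≥ k) − (#blocks of size ≥ k + 1), so the partition is: 1 block(s) of size 1, 1 block(s) of size 2.
In nonincreasing order the block sizes are [2, 1].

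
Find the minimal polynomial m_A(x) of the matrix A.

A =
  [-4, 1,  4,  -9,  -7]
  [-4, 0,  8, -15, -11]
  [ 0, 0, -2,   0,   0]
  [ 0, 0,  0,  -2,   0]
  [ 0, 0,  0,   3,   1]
x^3 + 3*x^2 - 4

The characteristic polynomial is χ_A(x) = (x - 1)*(x + 2)^4, so the eigenvalues are known. The minimal polynomial is
  m_A(x) = Π_λ (x − λ)^{k_λ}
where k_λ is the size of the *largest* Jordan block for λ (equivalently, the smallest k with (A − λI)^k v = 0 for every generalised eigenvector v of λ).

  λ = -2: largest Jordan block has size 2, contributing (x + 2)^2
  λ = 1: largest Jordan block has size 1, contributing (x − 1)

So m_A(x) = (x - 1)*(x + 2)^2 = x^3 + 3*x^2 - 4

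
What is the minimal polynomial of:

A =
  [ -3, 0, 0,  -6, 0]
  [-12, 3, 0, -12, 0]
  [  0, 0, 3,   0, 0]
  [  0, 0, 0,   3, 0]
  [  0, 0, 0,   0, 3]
x^2 - 9

The characteristic polynomial is χ_A(x) = (x - 3)^4*(x + 3), so the eigenvalues are known. The minimal polynomial is
  m_A(x) = Π_λ (x − λ)^{k_λ}
where k_λ is the size of the *largest* Jordan block for λ (equivalently, the smallest k with (A − λI)^k v = 0 for every generalised eigenvector v of λ).

  λ = -3: largest Jordan block has size 1, contributing (x + 3)
  λ = 3: largest Jordan block has size 1, contributing (x − 3)

So m_A(x) = (x - 3)*(x + 3) = x^2 - 9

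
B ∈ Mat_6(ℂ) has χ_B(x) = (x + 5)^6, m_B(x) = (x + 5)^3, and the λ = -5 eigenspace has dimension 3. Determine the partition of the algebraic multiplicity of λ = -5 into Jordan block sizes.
Block sizes for λ = -5: [3, 2, 1]

Step 1 — from the characteristic polynomial, algebraic multiplicity of λ = -5 is 6. From dim ker(B − (-5)·I) = 3, there are exactly 3 Jordan blocks for λ = -5.
Step 2 — from the minimal polynomial, the factor (x + 5)^3 tells us the largest block for λ = -5 has size 3.
Step 3 — with total size 6, 3 blocks, and largest block 3, the block sizes (in nonincreasing order) are [3, 2, 1].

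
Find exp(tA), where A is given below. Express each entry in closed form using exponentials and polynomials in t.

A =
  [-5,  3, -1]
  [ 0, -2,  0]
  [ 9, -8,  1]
e^{tA} =
  [-3*t*exp(-2*t) + exp(-2*t), -t^2*exp(-2*t)/2 + 3*t*exp(-2*t), -t*exp(-2*t)]
  [0, exp(-2*t), 0]
  [9*t*exp(-2*t), 3*t^2*exp(-2*t)/2 - 8*t*exp(-2*t), 3*t*exp(-2*t) + exp(-2*t)]

Strategy: write A = P · J · P⁻¹ where J is a Jordan canonical form, so e^{tA} = P · e^{tJ} · P⁻¹, and e^{tJ} can be computed block-by-block.

A has Jordan form
J =
  [-2,  1,  0]
  [ 0, -2,  1]
  [ 0,  0, -2]
(up to reordering of blocks).

Per-block formulas:
  For a 3×3 Jordan block J_3(-2): exp(t · J_3(-2)) = e^(-2t)·(I + t·N + (t^2/2)·N^2), where N is the 3×3 nilpotent shift.

After assembling e^{tJ} and conjugating by P, we get:

e^{tA} =
  [-3*t*exp(-2*t) + exp(-2*t), -t^2*exp(-2*t)/2 + 3*t*exp(-2*t), -t*exp(-2*t)]
  [0, exp(-2*t), 0]
  [9*t*exp(-2*t), 3*t^2*exp(-2*t)/2 - 8*t*exp(-2*t), 3*t*exp(-2*t) + exp(-2*t)]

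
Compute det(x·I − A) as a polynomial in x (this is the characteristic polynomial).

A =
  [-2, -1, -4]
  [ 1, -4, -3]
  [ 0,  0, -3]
x^3 + 9*x^2 + 27*x + 27

Expanding det(x·I − A) (e.g. by cofactor expansion or by noting that A is similar to its Jordan form J, which has the same characteristic polynomial as A) gives
  χ_A(x) = x^3 + 9*x^2 + 27*x + 27
which factors as (x + 3)^3. The eigenvalues (with algebraic multiplicities) are λ = -3 with multiplicity 3.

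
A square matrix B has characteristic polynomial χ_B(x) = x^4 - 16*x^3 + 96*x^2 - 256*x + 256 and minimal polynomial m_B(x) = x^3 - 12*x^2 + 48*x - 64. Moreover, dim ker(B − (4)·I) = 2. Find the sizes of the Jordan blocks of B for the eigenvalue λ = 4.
Block sizes for λ = 4: [3, 1]

Step 1 — from the characteristic polynomial, algebraic multiplicity of λ = 4 is 4. From dim ker(B − (4)·I) = 2, there are exactly 2 Jordan blocks for λ = 4.
Step 2 — from the minimal polynomial, the factor (x − 4)^3 tells us the largest block for λ = 4 has size 3.
Step 3 — with total size 4, 2 blocks, and largest block 3, the block sizes (in nonincreasing order) are [3, 1].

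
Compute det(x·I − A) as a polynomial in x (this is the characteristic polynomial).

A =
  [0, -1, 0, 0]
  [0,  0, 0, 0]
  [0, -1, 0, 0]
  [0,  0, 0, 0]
x^4

Expanding det(x·I − A) (e.g. by cofactor expansion or by noting that A is similar to its Jordan form J, which has the same characteristic polynomial as A) gives
  χ_A(x) = x^4
which factors as x^4. The eigenvalues (with algebraic multiplicities) are λ = 0 with multiplicity 4.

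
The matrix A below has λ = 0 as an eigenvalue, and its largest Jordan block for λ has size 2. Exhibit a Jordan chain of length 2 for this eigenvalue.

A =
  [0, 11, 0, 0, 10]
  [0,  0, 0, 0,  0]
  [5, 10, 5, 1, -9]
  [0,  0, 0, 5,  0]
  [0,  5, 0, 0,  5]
A Jordan chain for λ = 0 of length 2:
v_1 = (-1, 0, 1, 0, 0)ᵀ
v_2 = (4, -1, 0, 0, 1)ᵀ

Let N = A − (0)·I. We want v_2 with N^2 v_2 = 0 but N^1 v_2 ≠ 0; then v_{j-1} := N · v_j for j = 2, …, 2.

Pick v_2 = (4, -1, 0, 0, 1)ᵀ.
Then v_1 = N · v_2 = (-1, 0, 1, 0, 0)ᵀ.

Sanity check: (A − (0)·I) v_1 = (0, 0, 0, 0, 0)ᵀ = 0. ✓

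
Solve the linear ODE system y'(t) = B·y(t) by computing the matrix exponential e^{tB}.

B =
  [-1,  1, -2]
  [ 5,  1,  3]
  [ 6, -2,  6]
e^{tB} =
  [t^2*exp(2*t) - 3*t*exp(2*t) + exp(2*t), t*exp(2*t), t^2*exp(2*t)/2 - 2*t*exp(2*t)]
  [-t^2*exp(2*t) + 5*t*exp(2*t), -t*exp(2*t) + exp(2*t), -t^2*exp(2*t)/2 + 3*t*exp(2*t)]
  [-2*t^2*exp(2*t) + 6*t*exp(2*t), -2*t*exp(2*t), -t^2*exp(2*t) + 4*t*exp(2*t) + exp(2*t)]

Strategy: write B = P · J · P⁻¹ where J is a Jordan canonical form, so e^{tB} = P · e^{tJ} · P⁻¹, and e^{tJ} can be computed block-by-block.

B has Jordan form
J =
  [2, 1, 0]
  [0, 2, 1]
  [0, 0, 2]
(up to reordering of blocks).

Per-block formulas:
  For a 3×3 Jordan block J_3(2): exp(t · J_3(2)) = e^(2t)·(I + t·N + (t^2/2)·N^2), where N is the 3×3 nilpotent shift.

After assembling e^{tJ} and conjugating by P, we get:

e^{tB} =
  [t^2*exp(2*t) - 3*t*exp(2*t) + exp(2*t), t*exp(2*t), t^2*exp(2*t)/2 - 2*t*exp(2*t)]
  [-t^2*exp(2*t) + 5*t*exp(2*t), -t*exp(2*t) + exp(2*t), -t^2*exp(2*t)/2 + 3*t*exp(2*t)]
  [-2*t^2*exp(2*t) + 6*t*exp(2*t), -2*t*exp(2*t), -t^2*exp(2*t) + 4*t*exp(2*t) + exp(2*t)]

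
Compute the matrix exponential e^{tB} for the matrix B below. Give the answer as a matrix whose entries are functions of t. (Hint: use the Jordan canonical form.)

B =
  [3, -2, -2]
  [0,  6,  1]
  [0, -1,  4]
e^{tB} =
  [exp(3*t), -exp(5*t) + exp(3*t), -exp(5*t) + exp(3*t)]
  [0, t*exp(5*t) + exp(5*t), t*exp(5*t)]
  [0, -t*exp(5*t), -t*exp(5*t) + exp(5*t)]

Strategy: write B = P · J · P⁻¹ where J is a Jordan canonical form, so e^{tB} = P · e^{tJ} · P⁻¹, and e^{tJ} can be computed block-by-block.

B has Jordan form
J =
  [3, 0, 0]
  [0, 5, 1]
  [0, 0, 5]
(up to reordering of blocks).

Per-block formulas:
  For a 1×1 block at λ = 3: exp(t · [3]) = [e^(3t)].
  For a 2×2 Jordan block J_2(5): exp(t · J_2(5)) = e^(5t)·(I + t·N), where N is the 2×2 nilpotent shift.

After assembling e^{tJ} and conjugating by P, we get:

e^{tB} =
  [exp(3*t), -exp(5*t) + exp(3*t), -exp(5*t) + exp(3*t)]
  [0, t*exp(5*t) + exp(5*t), t*exp(5*t)]
  [0, -t*exp(5*t), -t*exp(5*t) + exp(5*t)]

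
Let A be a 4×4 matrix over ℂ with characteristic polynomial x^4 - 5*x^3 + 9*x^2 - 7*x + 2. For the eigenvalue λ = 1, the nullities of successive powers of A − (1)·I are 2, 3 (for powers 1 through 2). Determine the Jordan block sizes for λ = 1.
Block sizes for λ = 1: [2, 1]

From the dimensions of kernels of powers, the number of Jordan blocks of size at least j is d_j − d_{j−1} where d_j = dim ker(N^j) (with d_0 = 0). Computing the differences gives [2, 1].
The number of blocks of size exactly k is (#blocks of size ≥ k) − (#blocks of size ≥ k + 1), so the partition is: 1 block(s) of size 1, 1 block(s) of size 2.
In nonincreasing order the block sizes are [2, 1].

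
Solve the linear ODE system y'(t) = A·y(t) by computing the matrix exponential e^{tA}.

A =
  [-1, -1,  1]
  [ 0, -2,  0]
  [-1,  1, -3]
e^{tA} =
  [t*exp(-2*t) + exp(-2*t), -t*exp(-2*t), t*exp(-2*t)]
  [0, exp(-2*t), 0]
  [-t*exp(-2*t), t*exp(-2*t), -t*exp(-2*t) + exp(-2*t)]

Strategy: write A = P · J · P⁻¹ where J is a Jordan canonical form, so e^{tA} = P · e^{tJ} · P⁻¹, and e^{tJ} can be computed block-by-block.

A has Jordan form
J =
  [-2,  1,  0]
  [ 0, -2,  0]
  [ 0,  0, -2]
(up to reordering of blocks).

Per-block formulas:
  For a 2×2 Jordan block J_2(-2): exp(t · J_2(-2)) = e^(-2t)·(I + t·N), where N is the 2×2 nilpotent shift.
  For a 1×1 block at λ = -2: exp(t · [-2]) = [e^(-2t)].

After assembling e^{tJ} and conjugating by P, we get:

e^{tA} =
  [t*exp(-2*t) + exp(-2*t), -t*exp(-2*t), t*exp(-2*t)]
  [0, exp(-2*t), 0]
  [-t*exp(-2*t), t*exp(-2*t), -t*exp(-2*t) + exp(-2*t)]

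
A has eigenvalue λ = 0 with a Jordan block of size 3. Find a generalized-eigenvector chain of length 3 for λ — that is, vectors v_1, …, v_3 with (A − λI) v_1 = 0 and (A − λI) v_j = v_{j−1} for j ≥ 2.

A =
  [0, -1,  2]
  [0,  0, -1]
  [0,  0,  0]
A Jordan chain for λ = 0 of length 3:
v_1 = (1, 0, 0)ᵀ
v_2 = (2, -1, 0)ᵀ
v_3 = (0, 0, 1)ᵀ

Let N = A − (0)·I. We want v_3 with N^3 v_3 = 0 but N^2 v_3 ≠ 0; then v_{j-1} := N · v_j for j = 3, …, 2.

Pick v_3 = (0, 0, 1)ᵀ.
Then v_2 = N · v_3 = (2, -1, 0)ᵀ.
Then v_1 = N · v_2 = (1, 0, 0)ᵀ.

Sanity check: (A − (0)·I) v_1 = (0, 0, 0)ᵀ = 0. ✓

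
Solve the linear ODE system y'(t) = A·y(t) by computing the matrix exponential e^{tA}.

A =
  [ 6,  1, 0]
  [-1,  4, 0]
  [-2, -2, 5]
e^{tA} =
  [t*exp(5*t) + exp(5*t), t*exp(5*t), 0]
  [-t*exp(5*t), -t*exp(5*t) + exp(5*t), 0]
  [-2*t*exp(5*t), -2*t*exp(5*t), exp(5*t)]

Strategy: write A = P · J · P⁻¹ where J is a Jordan canonical form, so e^{tA} = P · e^{tJ} · P⁻¹, and e^{tJ} can be computed block-by-block.

A has Jordan form
J =
  [5, 1, 0]
  [0, 5, 0]
  [0, 0, 5]
(up to reordering of blocks).

Per-block formulas:
  For a 1×1 block at λ = 5: exp(t · [5]) = [e^(5t)].
  For a 2×2 Jordan block J_2(5): exp(t · J_2(5)) = e^(5t)·(I + t·N), where N is the 2×2 nilpotent shift.

After assembling e^{tJ} and conjugating by P, we get:

e^{tA} =
  [t*exp(5*t) + exp(5*t), t*exp(5*t), 0]
  [-t*exp(5*t), -t*exp(5*t) + exp(5*t), 0]
  [-2*t*exp(5*t), -2*t*exp(5*t), exp(5*t)]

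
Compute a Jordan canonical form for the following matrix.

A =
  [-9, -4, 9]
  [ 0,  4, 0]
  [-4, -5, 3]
J_2(-3) ⊕ J_1(4)

The characteristic polynomial is
  det(x·I − A) = x^3 + 2*x^2 - 15*x - 36 = (x - 4)*(x + 3)^2

Eigenvalues and multiplicities (the geometric multiplicity of λ is n − rank(A − λI), which equals the number of Jordan blocks for λ):
  λ = -3: algebraic multiplicity = 2, geometric multiplicity = 1
  λ = 4: algebraic multiplicity = 1, geometric multiplicity = 1

Determining the block sizes for each eigenvalue:
  λ = -3: one block (gm = 1), so the single block has size am = 2 → block sizes [2]
  λ = 4: one block (gm = 1), so the single block has size am = 1 → block sizes [1]

Assembling the blocks gives a Jordan form
J =
  [-3,  1, 0]
  [ 0, -3, 0]
  [ 0,  0, 4]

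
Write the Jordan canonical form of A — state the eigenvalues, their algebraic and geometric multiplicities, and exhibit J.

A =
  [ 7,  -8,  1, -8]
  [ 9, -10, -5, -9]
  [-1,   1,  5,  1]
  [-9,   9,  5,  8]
J_1(-1) ⊕ J_1(-1) ⊕ J_2(6)

The characteristic polynomial is
  det(x·I − A) = x^4 - 10*x^3 + 13*x^2 + 60*x + 36 = (x - 6)^2*(x + 1)^2

Eigenvalues and multiplicities (the geometric multiplicity of λ is n − rank(A − λI), which equals the number of Jordan blocks for λ):
  λ = -1: algebraic multiplicity = 2, geometric multiplicity = 2
  λ = 6: algebraic multiplicity = 2, geometric multiplicity = 1

Determining the block sizes for each eigenvalue:
  λ = -1: gm = am = 2, so every block has size 1 → block sizes [1, 1]
  λ = 6: one block (gm = 1), so the single block has size am = 2 → block sizes [2]

Assembling the blocks gives a Jordan form
J =
  [-1,  0, 0, 0]
  [ 0, -1, 0, 0]
  [ 0,  0, 6, 1]
  [ 0,  0, 0, 6]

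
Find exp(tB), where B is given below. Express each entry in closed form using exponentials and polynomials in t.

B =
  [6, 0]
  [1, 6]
e^{tB} =
  [exp(6*t), 0]
  [t*exp(6*t), exp(6*t)]

Strategy: write B = P · J · P⁻¹ where J is a Jordan canonical form, so e^{tB} = P · e^{tJ} · P⁻¹, and e^{tJ} can be computed block-by-block.

B has Jordan form
J =
  [6, 1]
  [0, 6]
(up to reordering of blocks).

Per-block formulas:
  For a 2×2 Jordan block J_2(6): exp(t · J_2(6)) = e^(6t)·(I + t·N), where N is the 2×2 nilpotent shift.

After assembling e^{tJ} and conjugating by P, we get:

e^{tB} =
  [exp(6*t), 0]
  [t*exp(6*t), exp(6*t)]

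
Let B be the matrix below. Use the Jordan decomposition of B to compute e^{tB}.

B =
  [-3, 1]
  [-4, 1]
e^{tB} =
  [-2*t*exp(-t) + exp(-t), t*exp(-t)]
  [-4*t*exp(-t), 2*t*exp(-t) + exp(-t)]

Strategy: write B = P · J · P⁻¹ where J is a Jordan canonical form, so e^{tB} = P · e^{tJ} · P⁻¹, and e^{tJ} can be computed block-by-block.

B has Jordan form
J =
  [-1,  1]
  [ 0, -1]
(up to reordering of blocks).

Per-block formulas:
  For a 2×2 Jordan block J_2(-1): exp(t · J_2(-1)) = e^(-1t)·(I + t·N), where N is the 2×2 nilpotent shift.

After assembling e^{tJ} and conjugating by P, we get:

e^{tB} =
  [-2*t*exp(-t) + exp(-t), t*exp(-t)]
  [-4*t*exp(-t), 2*t*exp(-t) + exp(-t)]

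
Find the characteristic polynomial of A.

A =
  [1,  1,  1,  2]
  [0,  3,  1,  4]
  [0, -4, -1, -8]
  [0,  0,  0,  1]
x^4 - 4*x^3 + 6*x^2 - 4*x + 1

Expanding det(x·I − A) (e.g. by cofactor expansion or by noting that A is similar to its Jordan form J, which has the same characteristic polynomial as A) gives
  χ_A(x) = x^4 - 4*x^3 + 6*x^2 - 4*x + 1
which factors as (x - 1)^4. The eigenvalues (with algebraic multiplicities) are λ = 1 with multiplicity 4.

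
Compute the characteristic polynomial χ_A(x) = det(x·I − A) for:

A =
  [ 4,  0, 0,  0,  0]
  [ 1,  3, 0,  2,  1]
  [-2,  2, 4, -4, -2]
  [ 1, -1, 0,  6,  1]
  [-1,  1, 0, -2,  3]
x^5 - 20*x^4 + 160*x^3 - 640*x^2 + 1280*x - 1024

Expanding det(x·I − A) (e.g. by cofactor expansion or by noting that A is similar to its Jordan form J, which has the same characteristic polynomial as A) gives
  χ_A(x) = x^5 - 20*x^4 + 160*x^3 - 640*x^2 + 1280*x - 1024
which factors as (x - 4)^5. The eigenvalues (with algebraic multiplicities) are λ = 4 with multiplicity 5.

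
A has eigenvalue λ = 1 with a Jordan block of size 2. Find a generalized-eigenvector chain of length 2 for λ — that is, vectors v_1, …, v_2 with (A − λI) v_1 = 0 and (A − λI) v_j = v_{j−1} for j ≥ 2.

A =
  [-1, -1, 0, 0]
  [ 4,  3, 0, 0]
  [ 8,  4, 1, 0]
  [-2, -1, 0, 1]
A Jordan chain for λ = 1 of length 2:
v_1 = (-2, 4, 8, -2)ᵀ
v_2 = (1, 0, 0, 0)ᵀ

Let N = A − (1)·I. We want v_2 with N^2 v_2 = 0 but N^1 v_2 ≠ 0; then v_{j-1} := N · v_j for j = 2, …, 2.

Pick v_2 = (1, 0, 0, 0)ᵀ.
Then v_1 = N · v_2 = (-2, 4, 8, -2)ᵀ.

Sanity check: (A − (1)·I) v_1 = (0, 0, 0, 0)ᵀ = 0. ✓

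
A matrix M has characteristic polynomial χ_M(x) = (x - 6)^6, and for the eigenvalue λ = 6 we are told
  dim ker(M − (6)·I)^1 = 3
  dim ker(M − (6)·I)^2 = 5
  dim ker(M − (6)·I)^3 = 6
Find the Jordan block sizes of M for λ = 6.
Block sizes for λ = 6: [3, 2, 1]

From the dimensions of kernels of powers, the number of Jordan blocks of size at least j is d_j − d_{j−1} where d_j = dim ker(N^j) (with d_0 = 0). Computing the differences gives [3, 2, 1].
The number of blocks of size exactly k is (#blocks of size ≥ k) − (#blocks of size ≥ k + 1), so the partition is: 1 block(s) of size 1, 1 block(s) of size 2, 1 block(s) of size 3.
In nonincreasing order the block sizes are [3, 2, 1].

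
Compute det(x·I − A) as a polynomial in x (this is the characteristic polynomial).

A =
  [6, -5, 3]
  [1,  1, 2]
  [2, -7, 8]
x^3 - 15*x^2 + 75*x - 125

Expanding det(x·I − A) (e.g. by cofactor expansion or by noting that A is similar to its Jordan form J, which has the same characteristic polynomial as A) gives
  χ_A(x) = x^3 - 15*x^2 + 75*x - 125
which factors as (x - 5)^3. The eigenvalues (with algebraic multiplicities) are λ = 5 with multiplicity 3.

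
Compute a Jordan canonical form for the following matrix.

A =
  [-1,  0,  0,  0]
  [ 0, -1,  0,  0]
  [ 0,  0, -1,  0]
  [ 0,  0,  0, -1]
J_1(-1) ⊕ J_1(-1) ⊕ J_1(-1) ⊕ J_1(-1)

The characteristic polynomial is
  det(x·I − A) = x^4 + 4*x^3 + 6*x^2 + 4*x + 1 = (x + 1)^4

Eigenvalues and multiplicities (the geometric multiplicity of λ is n − rank(A − λI), which equals the number of Jordan blocks for λ):
  λ = -1: algebraic multiplicity = 4, geometric multiplicity = 4

Determining the block sizes for each eigenvalue:
  λ = -1: gm = am = 4, so every block has size 1 → block sizes [1, 1, 1, 1]

Assembling the blocks gives a Jordan form
J =
  [-1,  0,  0,  0]
  [ 0, -1,  0,  0]
  [ 0,  0, -1,  0]
  [ 0,  0,  0, -1]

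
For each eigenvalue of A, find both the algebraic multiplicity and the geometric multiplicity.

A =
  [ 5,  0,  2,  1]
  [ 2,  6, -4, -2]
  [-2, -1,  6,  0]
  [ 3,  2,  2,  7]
λ = 6: alg = 4, geom = 2

Step 1 — factor the characteristic polynomial to read off the algebraic multiplicities:
  χ_A(x) = (x - 6)^4

Step 2 — compute geometric multiplicities via the rank-nullity identity g(λ) = n − rank(A − λI):
  rank(A − (6)·I) = 2, so dim ker(A − (6)·I) = n − 2 = 2

Summary:
  λ = 6: algebraic multiplicity = 4, geometric multiplicity = 2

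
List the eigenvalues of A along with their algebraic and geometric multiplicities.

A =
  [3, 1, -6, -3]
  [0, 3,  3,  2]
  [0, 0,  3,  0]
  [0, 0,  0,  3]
λ = 3: alg = 4, geom = 2

Step 1 — factor the characteristic polynomial to read off the algebraic multiplicities:
  χ_A(x) = (x - 3)^4

Step 2 — compute geometric multiplicities via the rank-nullity identity g(λ) = n − rank(A − λI):
  rank(A − (3)·I) = 2, so dim ker(A − (3)·I) = n − 2 = 2

Summary:
  λ = 3: algebraic multiplicity = 4, geometric multiplicity = 2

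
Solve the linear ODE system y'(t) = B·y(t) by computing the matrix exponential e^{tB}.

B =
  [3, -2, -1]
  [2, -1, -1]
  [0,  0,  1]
e^{tB} =
  [2*t*exp(t) + exp(t), -2*t*exp(t), -t*exp(t)]
  [2*t*exp(t), -2*t*exp(t) + exp(t), -t*exp(t)]
  [0, 0, exp(t)]

Strategy: write B = P · J · P⁻¹ where J is a Jordan canonical form, so e^{tB} = P · e^{tJ} · P⁻¹, and e^{tJ} can be computed block-by-block.

B has Jordan form
J =
  [1, 1, 0]
  [0, 1, 0]
  [0, 0, 1]
(up to reordering of blocks).

Per-block formulas:
  For a 2×2 Jordan block J_2(1): exp(t · J_2(1)) = e^(1t)·(I + t·N), where N is the 2×2 nilpotent shift.
  For a 1×1 block at λ = 1: exp(t · [1]) = [e^(1t)].

After assembling e^{tJ} and conjugating by P, we get:

e^{tB} =
  [2*t*exp(t) + exp(t), -2*t*exp(t), -t*exp(t)]
  [2*t*exp(t), -2*t*exp(t) + exp(t), -t*exp(t)]
  [0, 0, exp(t)]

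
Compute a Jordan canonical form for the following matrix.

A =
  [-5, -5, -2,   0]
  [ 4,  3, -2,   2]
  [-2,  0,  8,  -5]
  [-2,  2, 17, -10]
J_2(-1) ⊕ J_2(-1)

The characteristic polynomial is
  det(x·I − A) = x^4 + 4*x^3 + 6*x^2 + 4*x + 1 = (x + 1)^4

Eigenvalues and multiplicities (the geometric multiplicity of λ is n − rank(A − λI), which equals the number of Jordan blocks for λ):
  λ = -1: algebraic multiplicity = 4, geometric multiplicity = 2

Determining the block sizes for each eigenvalue:
  λ = -1: with am = 4 and gm = 2, the partition is not yet determined (e.g. several partitions of 4 into 2 parts exist). Let N = A − (-1)·I. Computing rank(N^1) = 2, rank(N^2) = 0; the number of blocks of size ≥ j is rank(N^{j−1}) − rank(N^j), giving [2, 2]. So we have 2 block(s) of size 2 → block sizes [2, 2]

Assembling the blocks gives a Jordan form
J =
  [-1,  1,  0,  0]
  [ 0, -1,  0,  0]
  [ 0,  0, -1,  1]
  [ 0,  0,  0, -1]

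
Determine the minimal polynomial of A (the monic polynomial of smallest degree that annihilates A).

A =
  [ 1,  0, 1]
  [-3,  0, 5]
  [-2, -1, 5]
x^3 - 6*x^2 + 12*x - 8

The characteristic polynomial is χ_A(x) = (x - 2)^3, so the eigenvalues are known. The minimal polynomial is
  m_A(x) = Π_λ (x − λ)^{k_λ}
where k_λ is the size of the *largest* Jordan block for λ (equivalently, the smallest k with (A − λI)^k v = 0 for every generalised eigenvector v of λ).

  λ = 2: largest Jordan block has size 3, contributing (x − 2)^3

So m_A(x) = (x - 2)^3 = x^3 - 6*x^2 + 12*x - 8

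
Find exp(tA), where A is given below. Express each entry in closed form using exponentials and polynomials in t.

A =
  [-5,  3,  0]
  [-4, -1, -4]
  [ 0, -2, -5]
e^{tA} =
  [-6*t*exp(-3*t) + 3*exp(-3*t) - 2*exp(-5*t), 3*t*exp(-3*t), -6*t*exp(-3*t) + 3*exp(-3*t) - 3*exp(-5*t)]
  [-4*t*exp(-3*t), 2*t*exp(-3*t) + exp(-3*t), -4*t*exp(-3*t)]
  [4*t*exp(-3*t) - 2*exp(-3*t) + 2*exp(-5*t), -2*t*exp(-3*t), 4*t*exp(-3*t) - 2*exp(-3*t) + 3*exp(-5*t)]

Strategy: write A = P · J · P⁻¹ where J is a Jordan canonical form, so e^{tA} = P · e^{tJ} · P⁻¹, and e^{tJ} can be computed block-by-block.

A has Jordan form
J =
  [-5,  0,  0]
  [ 0, -3,  1]
  [ 0,  0, -3]
(up to reordering of blocks).

Per-block formulas:
  For a 2×2 Jordan block J_2(-3): exp(t · J_2(-3)) = e^(-3t)·(I + t·N), where N is the 2×2 nilpotent shift.
  For a 1×1 block at λ = -5: exp(t · [-5]) = [e^(-5t)].

After assembling e^{tJ} and conjugating by P, we get:

e^{tA} =
  [-6*t*exp(-3*t) + 3*exp(-3*t) - 2*exp(-5*t), 3*t*exp(-3*t), -6*t*exp(-3*t) + 3*exp(-3*t) - 3*exp(-5*t)]
  [-4*t*exp(-3*t), 2*t*exp(-3*t) + exp(-3*t), -4*t*exp(-3*t)]
  [4*t*exp(-3*t) - 2*exp(-3*t) + 2*exp(-5*t), -2*t*exp(-3*t), 4*t*exp(-3*t) - 2*exp(-3*t) + 3*exp(-5*t)]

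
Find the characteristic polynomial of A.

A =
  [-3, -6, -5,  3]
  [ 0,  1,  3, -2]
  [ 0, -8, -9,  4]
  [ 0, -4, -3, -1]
x^4 + 12*x^3 + 54*x^2 + 108*x + 81

Expanding det(x·I − A) (e.g. by cofactor expansion or by noting that A is similar to its Jordan form J, which has the same characteristic polynomial as A) gives
  χ_A(x) = x^4 + 12*x^3 + 54*x^2 + 108*x + 81
which factors as (x + 3)^4. The eigenvalues (with algebraic multiplicities) are λ = -3 with multiplicity 4.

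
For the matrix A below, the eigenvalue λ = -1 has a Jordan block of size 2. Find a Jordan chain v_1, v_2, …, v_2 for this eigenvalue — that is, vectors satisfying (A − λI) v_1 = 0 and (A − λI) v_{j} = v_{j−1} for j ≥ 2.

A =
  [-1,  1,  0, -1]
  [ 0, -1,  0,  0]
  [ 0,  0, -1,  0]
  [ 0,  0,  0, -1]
A Jordan chain for λ = -1 of length 2:
v_1 = (1, 0, 0, 0)ᵀ
v_2 = (0, 1, 0, 0)ᵀ

Let N = A − (-1)·I. We want v_2 with N^2 v_2 = 0 but N^1 v_2 ≠ 0; then v_{j-1} := N · v_j for j = 2, …, 2.

Pick v_2 = (0, 1, 0, 0)ᵀ.
Then v_1 = N · v_2 = (1, 0, 0, 0)ᵀ.

Sanity check: (A − (-1)·I) v_1 = (0, 0, 0, 0)ᵀ = 0. ✓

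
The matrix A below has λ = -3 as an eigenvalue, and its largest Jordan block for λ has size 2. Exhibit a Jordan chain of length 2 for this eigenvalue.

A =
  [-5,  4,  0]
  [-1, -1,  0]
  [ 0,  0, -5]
A Jordan chain for λ = -3 of length 2:
v_1 = (-2, -1, 0)ᵀ
v_2 = (1, 0, 0)ᵀ

Let N = A − (-3)·I. We want v_2 with N^2 v_2 = 0 but N^1 v_2 ≠ 0; then v_{j-1} := N · v_j for j = 2, …, 2.

Pick v_2 = (1, 0, 0)ᵀ.
Then v_1 = N · v_2 = (-2, -1, 0)ᵀ.

Sanity check: (A − (-3)·I) v_1 = (0, 0, 0)ᵀ = 0. ✓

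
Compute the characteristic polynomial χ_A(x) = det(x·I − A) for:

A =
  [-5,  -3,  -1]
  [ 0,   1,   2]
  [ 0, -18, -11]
x^3 + 15*x^2 + 75*x + 125

Expanding det(x·I − A) (e.g. by cofactor expansion or by noting that A is similar to its Jordan form J, which has the same characteristic polynomial as A) gives
  χ_A(x) = x^3 + 15*x^2 + 75*x + 125
which factors as (x + 5)^3. The eigenvalues (with algebraic multiplicities) are λ = -5 with multiplicity 3.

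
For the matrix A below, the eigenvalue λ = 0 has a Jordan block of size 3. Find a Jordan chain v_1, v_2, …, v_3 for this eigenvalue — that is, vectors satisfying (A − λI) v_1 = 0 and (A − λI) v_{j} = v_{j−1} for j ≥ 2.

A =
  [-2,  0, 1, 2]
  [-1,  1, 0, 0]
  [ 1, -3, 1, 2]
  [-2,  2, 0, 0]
A Jordan chain for λ = 0 of length 3:
v_1 = (1, 1, -2, 2)ᵀ
v_2 = (-2, -1, 1, -2)ᵀ
v_3 = (1, 0, 0, 0)ᵀ

Let N = A − (0)·I. We want v_3 with N^3 v_3 = 0 but N^2 v_3 ≠ 0; then v_{j-1} := N · v_j for j = 3, …, 2.

Pick v_3 = (1, 0, 0, 0)ᵀ.
Then v_2 = N · v_3 = (-2, -1, 1, -2)ᵀ.
Then v_1 = N · v_2 = (1, 1, -2, 2)ᵀ.

Sanity check: (A − (0)·I) v_1 = (0, 0, 0, 0)ᵀ = 0. ✓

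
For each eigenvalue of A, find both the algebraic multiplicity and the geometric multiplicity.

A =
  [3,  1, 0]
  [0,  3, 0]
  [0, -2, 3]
λ = 3: alg = 3, geom = 2

Step 1 — factor the characteristic polynomial to read off the algebraic multiplicities:
  χ_A(x) = (x - 3)^3

Step 2 — compute geometric multiplicities via the rank-nullity identity g(λ) = n − rank(A − λI):
  rank(A − (3)·I) = 1, so dim ker(A − (3)·I) = n − 1 = 2

Summary:
  λ = 3: algebraic multiplicity = 3, geometric multiplicity = 2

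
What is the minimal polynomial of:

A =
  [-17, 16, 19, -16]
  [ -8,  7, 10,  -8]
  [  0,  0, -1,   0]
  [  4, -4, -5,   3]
x^3 + 7*x^2 + 11*x + 5

The characteristic polynomial is χ_A(x) = (x + 1)^3*(x + 5), so the eigenvalues are known. The minimal polynomial is
  m_A(x) = Π_λ (x − λ)^{k_λ}
where k_λ is the size of the *largest* Jordan block for λ (equivalently, the smallest k with (A − λI)^k v = 0 for every generalised eigenvector v of λ).

  λ = -5: largest Jordan block has size 1, contributing (x + 5)
  λ = -1: largest Jordan block has size 2, contributing (x + 1)^2

So m_A(x) = (x + 1)^2*(x + 5) = x^3 + 7*x^2 + 11*x + 5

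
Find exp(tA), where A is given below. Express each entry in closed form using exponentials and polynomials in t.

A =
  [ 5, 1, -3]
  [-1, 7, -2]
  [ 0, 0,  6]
e^{tA} =
  [-t*exp(6*t) + exp(6*t), t*exp(6*t), t^2*exp(6*t)/2 - 3*t*exp(6*t)]
  [-t*exp(6*t), t*exp(6*t) + exp(6*t), t^2*exp(6*t)/2 - 2*t*exp(6*t)]
  [0, 0, exp(6*t)]

Strategy: write A = P · J · P⁻¹ where J is a Jordan canonical form, so e^{tA} = P · e^{tJ} · P⁻¹, and e^{tJ} can be computed block-by-block.

A has Jordan form
J =
  [6, 1, 0]
  [0, 6, 1]
  [0, 0, 6]
(up to reordering of blocks).

Per-block formulas:
  For a 3×3 Jordan block J_3(6): exp(t · J_3(6)) = e^(6t)·(I + t·N + (t^2/2)·N^2), where N is the 3×3 nilpotent shift.

After assembling e^{tJ} and conjugating by P, we get:

e^{tA} =
  [-t*exp(6*t) + exp(6*t), t*exp(6*t), t^2*exp(6*t)/2 - 3*t*exp(6*t)]
  [-t*exp(6*t), t*exp(6*t) + exp(6*t), t^2*exp(6*t)/2 - 2*t*exp(6*t)]
  [0, 0, exp(6*t)]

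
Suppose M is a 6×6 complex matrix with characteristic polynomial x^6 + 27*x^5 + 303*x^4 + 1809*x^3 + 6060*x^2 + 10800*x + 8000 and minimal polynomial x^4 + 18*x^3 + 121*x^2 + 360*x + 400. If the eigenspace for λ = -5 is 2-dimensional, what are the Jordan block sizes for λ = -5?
Block sizes for λ = -5: [2, 1]

Step 1 — from the characteristic polynomial, algebraic multiplicity of λ = -5 is 3. From dim ker(M − (-5)·I) = 2, there are exactly 2 Jordan blocks for λ = -5.
Step 2 — from the minimal polynomial, the factor (x + 5)^2 tells us the largest block for λ = -5 has size 2.
Step 3 — with total size 3, 2 blocks, and largest block 2, the block sizes (in nonincreasing order) are [2, 1].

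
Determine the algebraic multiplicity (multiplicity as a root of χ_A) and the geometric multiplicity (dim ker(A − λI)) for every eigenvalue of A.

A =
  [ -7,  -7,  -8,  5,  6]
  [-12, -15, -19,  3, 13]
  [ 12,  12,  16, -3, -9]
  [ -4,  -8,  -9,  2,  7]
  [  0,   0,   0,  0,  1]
λ = -3: alg = 2, geom = 1; λ = 1: alg = 3, geom = 2

Step 1 — factor the characteristic polynomial to read off the algebraic multiplicities:
  χ_A(x) = (x - 1)^3*(x + 3)^2

Step 2 — compute geometric multiplicities via the rank-nullity identity g(λ) = n − rank(A − λI):
  rank(A − (-3)·I) = 4, so dim ker(A − (-3)·I) = n − 4 = 1
  rank(A − (1)·I) = 3, so dim ker(A − (1)·I) = n − 3 = 2

Summary:
  λ = -3: algebraic multiplicity = 2, geometric multiplicity = 1
  λ = 1: algebraic multiplicity = 3, geometric multiplicity = 2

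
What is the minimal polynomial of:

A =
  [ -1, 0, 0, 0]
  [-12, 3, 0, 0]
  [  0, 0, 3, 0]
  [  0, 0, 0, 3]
x^2 - 2*x - 3

The characteristic polynomial is χ_A(x) = (x - 3)^3*(x + 1), so the eigenvalues are known. The minimal polynomial is
  m_A(x) = Π_λ (x − λ)^{k_λ}
where k_λ is the size of the *largest* Jordan block for λ (equivalently, the smallest k with (A − λI)^k v = 0 for every generalised eigenvector v of λ).

  λ = -1: largest Jordan block has size 1, contributing (x + 1)
  λ = 3: largest Jordan block has size 1, contributing (x − 3)

So m_A(x) = (x - 3)*(x + 1) = x^2 - 2*x - 3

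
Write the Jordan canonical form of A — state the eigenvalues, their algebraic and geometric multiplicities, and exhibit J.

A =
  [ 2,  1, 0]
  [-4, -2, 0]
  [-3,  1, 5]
J_2(0) ⊕ J_1(5)

The characteristic polynomial is
  det(x·I − A) = x^3 - 5*x^2 = x^2*(x - 5)

Eigenvalues and multiplicities (the geometric multiplicity of λ is n − rank(A − λI), which equals the number of Jordan blocks for λ):
  λ = 0: algebraic multiplicity = 2, geometric multiplicity = 1
  λ = 5: algebraic multiplicity = 1, geometric multiplicity = 1

Determining the block sizes for each eigenvalue:
  λ = 0: one block (gm = 1), so the single block has size am = 2 → block sizes [2]
  λ = 5: one block (gm = 1), so the single block has size am = 1 → block sizes [1]

Assembling the blocks gives a Jordan form
J =
  [0, 1, 0]
  [0, 0, 0]
  [0, 0, 5]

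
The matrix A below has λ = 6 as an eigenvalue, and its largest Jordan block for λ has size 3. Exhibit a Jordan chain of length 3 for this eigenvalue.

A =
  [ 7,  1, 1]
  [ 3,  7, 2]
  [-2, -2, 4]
A Jordan chain for λ = 6 of length 3:
v_1 = (2, 2, -4)ᵀ
v_2 = (1, 3, -2)ᵀ
v_3 = (1, 0, 0)ᵀ

Let N = A − (6)·I. We want v_3 with N^3 v_3 = 0 but N^2 v_3 ≠ 0; then v_{j-1} := N · v_j for j = 3, …, 2.

Pick v_3 = (1, 0, 0)ᵀ.
Then v_2 = N · v_3 = (1, 3, -2)ᵀ.
Then v_1 = N · v_2 = (2, 2, -4)ᵀ.

Sanity check: (A − (6)·I) v_1 = (0, 0, 0)ᵀ = 0. ✓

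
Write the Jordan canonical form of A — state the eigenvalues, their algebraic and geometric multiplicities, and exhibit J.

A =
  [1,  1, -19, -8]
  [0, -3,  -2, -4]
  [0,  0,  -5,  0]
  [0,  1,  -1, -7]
J_2(-5) ⊕ J_1(-5) ⊕ J_1(1)

The characteristic polynomial is
  det(x·I − A) = x^4 + 14*x^3 + 60*x^2 + 50*x - 125 = (x - 1)*(x + 5)^3

Eigenvalues and multiplicities (the geometric multiplicity of λ is n − rank(A − λI), which equals the number of Jordan blocks for λ):
  λ = -5: algebraic multiplicity = 3, geometric multiplicity = 2
  λ = 1: algebraic multiplicity = 1, geometric multiplicity = 1

Determining the block sizes for each eigenvalue:
  λ = -5: 2 blocks summing to 3 forces exactly one block of size 2 and the rest size 1 → block sizes [2, 1]
  λ = 1: one block (gm = 1), so the single block has size am = 1 → block sizes [1]

Assembling the blocks gives a Jordan form
J =
  [-5,  1,  0, 0]
  [ 0, -5,  0, 0]
  [ 0,  0, -5, 0]
  [ 0,  0,  0, 1]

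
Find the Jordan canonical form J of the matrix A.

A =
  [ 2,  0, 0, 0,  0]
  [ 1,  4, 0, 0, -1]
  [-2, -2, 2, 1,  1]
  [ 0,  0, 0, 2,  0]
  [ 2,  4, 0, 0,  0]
J_2(2) ⊕ J_2(2) ⊕ J_1(2)

The characteristic polynomial is
  det(x·I − A) = x^5 - 10*x^4 + 40*x^3 - 80*x^2 + 80*x - 32 = (x - 2)^5

Eigenvalues and multiplicities (the geometric multiplicity of λ is n − rank(A − λI), which equals the number of Jordan blocks for λ):
  λ = 2: algebraic multiplicity = 5, geometric multiplicity = 3

Determining the block sizes for each eigenvalue:
  λ = 2: with am = 5 and gm = 3, the partition is not yet determined (e.g. several partitions of 5 into 3 parts exist). Let N = A − (2)·I. Computing rank(N^1) = 2, rank(N^2) = 0; the number of blocks of size ≥ j is rank(N^{j−1}) − rank(N^j), giving [3, 2]. So we have 2 block(s) of size 2, 1 block(s) of size 1 → block sizes [2, 2, 1]

Assembling the blocks gives a Jordan form
J =
  [2, 1, 0, 0, 0]
  [0, 2, 0, 0, 0]
  [0, 0, 2, 1, 0]
  [0, 0, 0, 2, 0]
  [0, 0, 0, 0, 2]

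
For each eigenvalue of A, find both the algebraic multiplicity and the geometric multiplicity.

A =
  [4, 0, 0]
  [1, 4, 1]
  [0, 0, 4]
λ = 4: alg = 3, geom = 2

Step 1 — factor the characteristic polynomial to read off the algebraic multiplicities:
  χ_A(x) = (x - 4)^3

Step 2 — compute geometric multiplicities via the rank-nullity identity g(λ) = n − rank(A − λI):
  rank(A − (4)·I) = 1, so dim ker(A − (4)·I) = n − 1 = 2

Summary:
  λ = 4: algebraic multiplicity = 3, geometric multiplicity = 2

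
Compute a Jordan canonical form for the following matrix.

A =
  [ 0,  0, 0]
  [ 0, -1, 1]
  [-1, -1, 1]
J_3(0)

The characteristic polynomial is
  det(x·I − A) = x^3

Eigenvalues and multiplicities (the geometric multiplicity of λ is n − rank(A − λI), which equals the number of Jordan blocks for λ):
  λ = 0: algebraic multiplicity = 3, geometric multiplicity = 1

Determining the block sizes for each eigenvalue:
  λ = 0: one block (gm = 1), so the single block has size am = 3 → block sizes [3]

Assembling the blocks gives a Jordan form
J =
  [0, 1, 0]
  [0, 0, 1]
  [0, 0, 0]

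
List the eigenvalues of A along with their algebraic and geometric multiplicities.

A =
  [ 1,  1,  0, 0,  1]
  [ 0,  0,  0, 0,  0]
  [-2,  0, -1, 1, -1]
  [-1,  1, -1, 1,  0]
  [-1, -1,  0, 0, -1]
λ = 0: alg = 5, geom = 3

Step 1 — factor the characteristic polynomial to read off the algebraic multiplicities:
  χ_A(x) = x^5

Step 2 — compute geometric multiplicities via the rank-nullity identity g(λ) = n − rank(A − λI):
  rank(A − (0)·I) = 2, so dim ker(A − (0)·I) = n − 2 = 3

Summary:
  λ = 0: algebraic multiplicity = 5, geometric multiplicity = 3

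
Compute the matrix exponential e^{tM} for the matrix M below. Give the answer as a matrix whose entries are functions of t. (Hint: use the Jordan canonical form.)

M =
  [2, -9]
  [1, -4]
e^{tM} =
  [3*t*exp(-t) + exp(-t), -9*t*exp(-t)]
  [t*exp(-t), -3*t*exp(-t) + exp(-t)]

Strategy: write M = P · J · P⁻¹ where J is a Jordan canonical form, so e^{tM} = P · e^{tJ} · P⁻¹, and e^{tJ} can be computed block-by-block.

M has Jordan form
J =
  [-1,  1]
  [ 0, -1]
(up to reordering of blocks).

Per-block formulas:
  For a 2×2 Jordan block J_2(-1): exp(t · J_2(-1)) = e^(-1t)·(I + t·N), where N is the 2×2 nilpotent shift.

After assembling e^{tJ} and conjugating by P, we get:

e^{tM} =
  [3*t*exp(-t) + exp(-t), -9*t*exp(-t)]
  [t*exp(-t), -3*t*exp(-t) + exp(-t)]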